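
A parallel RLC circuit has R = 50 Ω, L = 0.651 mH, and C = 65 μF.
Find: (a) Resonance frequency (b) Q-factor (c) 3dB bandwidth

Step 1 — Resonance: ω₀ = 1/√(LC) = 1/√(0.000651·6.5e-05) = 4861 rad/s.
Step 2 — f₀ = ω₀/(2π) = 773.7 Hz.
Step 3 — Parallel Q: Q = R/(ω₀L) = 50/(4861·0.000651) = 15.8.
Step 4 — Bandwidth: Δω = ω₀/Q = 307.7 rad/s; BW = Δω/(2π) = 48.97 Hz.

(a) f₀ = 773.7 Hz  (b) Q = 15.8  (c) BW = 48.97 Hz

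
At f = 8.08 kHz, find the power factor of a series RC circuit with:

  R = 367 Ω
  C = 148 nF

Step 1 — Angular frequency: ω = 2π·f = 2π·8080 = 5.077e+04 rad/s.
Step 2 — Component impedances:
  R: Z = R = 367 Ω
  C: Z = 1/(jωC) = -j/(ω·C) = 0 - j133.1 Ω
Step 3 — Series combination: Z_total = R + C = 367 - j133.1 Ω = 390.4∠-19.9° Ω.
Step 4 — Power factor: PF = cos(φ) = Re(Z)/|Z| = 367/390.4 = 0.9401.
Step 5 — Type: Im(Z) = -133.1 ⇒ leading (phase φ = -19.9°).

PF = 0.9401 (leading, φ = -19.9°)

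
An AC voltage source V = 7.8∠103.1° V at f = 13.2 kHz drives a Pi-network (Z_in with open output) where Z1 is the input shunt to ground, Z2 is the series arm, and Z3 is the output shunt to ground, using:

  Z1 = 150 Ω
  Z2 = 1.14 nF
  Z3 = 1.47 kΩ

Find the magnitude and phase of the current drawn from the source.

Step 1 — Angular frequency: ω = 2π·f = 2π·1.32e+04 = 8.294e+04 rad/s.
Step 2 — Component impedances:
  Z1: Z = R = 150 Ω
  Z2: Z = 1/(jωC) = -j/(ω·C) = 0 - j1.058e+04 Ω
  Z3: Z = R = 1470 Ω
Step 3 — With open output, the series arm Z2 and the output shunt Z3 appear in series to ground: Z2 + Z3 = 1470 - j1.058e+04 Ω.
Step 4 — Parallel with input shunt Z1: Z_in = Z1 || (Z2 + Z3) = 149.7 - j2.079 Ω = 149.7∠-0.8° Ω.
Step 5 — Source phasor: V = 7.8∠103.1° V = -1.768 + j7.597 V.
Step 6 — Ohm's law: I = V / Z_total = (-1.768 + j7.597) / (149.7 - j2.079) = -0.01251 + j0.05058 A.
Step 7 — Convert to polar: |I| = 0.05211 A, ∠I = 103.9°.

I = 0.05211∠103.9° A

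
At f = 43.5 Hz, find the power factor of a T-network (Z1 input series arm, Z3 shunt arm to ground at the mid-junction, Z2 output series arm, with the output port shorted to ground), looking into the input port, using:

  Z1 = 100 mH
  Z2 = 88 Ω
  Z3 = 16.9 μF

Step 1 — Angular frequency: ω = 2π·f = 2π·43.5 = 273.3 rad/s.
Step 2 — Component impedances:
  Z1: Z = jωL = j·273.3·0.1 = 0 + j27.33 Ω
  Z2: Z = R = 88 Ω
  Z3: Z = 1/(jωC) = -j/(ω·C) = 0 - j216.5 Ω
Step 3 — With the output port shorted to ground, the output series arm Z2 runs from the junction to ground; the shunt arm Z3 also runs from the junction to ground. They appear in parallel: Z3 || Z2 = 75.52 - j30.7 Ω.
Step 4 — Series with input arm Z1: Z_in = Z1 + (Z3 || Z2) = 75.52 - j3.366 Ω = 75.6∠-2.6° Ω.
Step 5 — Power factor: PF = cos(φ) = Re(Z)/|Z| = 75.522/75.597 = 0.999.
Step 6 — Type: Im(Z) = -3.366 ⇒ leading (phase φ = -2.6°).

PF = 0.999 (leading, φ = -2.6°)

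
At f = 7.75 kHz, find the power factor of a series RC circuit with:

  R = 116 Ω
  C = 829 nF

Step 1 — Angular frequency: ω = 2π·f = 2π·7750 = 4.869e+04 rad/s.
Step 2 — Component impedances:
  R: Z = R = 116 Ω
  C: Z = 1/(jωC) = -j/(ω·C) = 0 - j24.77 Ω
Step 3 — Series combination: Z_total = R + C = 116 - j24.77 Ω = 118.6∠-12.1° Ω.
Step 4 — Power factor: PF = cos(φ) = Re(Z)/|Z| = 116/118.62 = 0.9779.
Step 5 — Type: Im(Z) = -24.77 ⇒ leading (phase φ = -12.1°).

PF = 0.9779 (leading, φ = -12.1°)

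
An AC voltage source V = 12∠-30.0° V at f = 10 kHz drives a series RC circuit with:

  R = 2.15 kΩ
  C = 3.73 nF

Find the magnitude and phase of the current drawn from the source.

Step 1 — Angular frequency: ω = 2π·f = 2π·1e+04 = 6.283e+04 rad/s.
Step 2 — Component impedances:
  R: Z = R = 2150 Ω
  C: Z = 1/(jωC) = -j/(ω·C) = 0 - j4267 Ω
Step 3 — Series combination: Z_total = R + C = 2150 - j4267 Ω = 4778∠-63.3° Ω.
Step 4 — Source phasor: V = 12∠-30.0° V = 10.39 - j6 V.
Step 5 — Ohm's law: I = V / Z_total = (10.39 - j6) / (2150 - j4267) = 0.0021 + j0.001377 A.
Step 6 — Convert to polar: |I| = 0.002512 A, ∠I = 33.3°.

I = 0.002512∠33.3° A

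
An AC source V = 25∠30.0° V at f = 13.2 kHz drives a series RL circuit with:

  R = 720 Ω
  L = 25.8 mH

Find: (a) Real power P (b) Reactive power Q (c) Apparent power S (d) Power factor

Step 1 — Angular frequency: ω = 2π·f = 2π·1.32e+04 = 8.294e+04 rad/s.
Step 2 — Component impedances:
  R: Z = R = 720 Ω
  L: Z = jωL = j·8.294e+04·0.0258 = 0 + j2140 Ω
Step 3 — Series combination: Z_total = R + L = 720 + j2140 Ω = 2258∠71.4° Ω.
Step 4 — Source phasor: V = 25∠30.0° V = 21.65 + j12.5 V.
Step 5 — Current: I = V / Z = 0.008306 - j0.007323 A = 0.01107∠-41.4° A.
Step 6 — Complex power: S = V·I* = 0.08828 + j0.2624 VA.
Step 7 — Real power: P = Re(S) = 0.08828 W.
Step 8 — Reactive power: Q = Im(S) = 0.2624 VAR.
Step 9 — Apparent power: |S| = 0.2768 VA.
Step 10 — Power factor: PF = P/|S| = 0.3189 (lagging).

(a) P = 0.08828 W  (b) Q = 0.2624 VAR  (c) S = 0.2768 VA  (d) PF = 0.3189 (lagging)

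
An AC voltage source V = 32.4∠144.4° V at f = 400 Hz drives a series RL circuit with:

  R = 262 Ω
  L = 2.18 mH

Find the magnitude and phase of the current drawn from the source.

Step 1 — Angular frequency: ω = 2π·f = 2π·400 = 2513 rad/s.
Step 2 — Component impedances:
  R: Z = R = 262 Ω
  L: Z = jωL = j·2513·0.00218 = 0 + j5.479 Ω
Step 3 — Series combination: Z_total = R + L = 262 + j5.479 Ω = 262.1∠1.2° Ω.
Step 4 — Source phasor: V = 32.4∠144.4° V = -26.34 + j18.86 V.
Step 5 — Ohm's law: I = V / Z_total = (-26.34 + j18.86) / (262 + j5.479) = -0.099 + j0.07406 A.
Step 6 — Convert to polar: |I| = 0.1236 A, ∠I = 143.2°.

I = 0.1236∠143.2° A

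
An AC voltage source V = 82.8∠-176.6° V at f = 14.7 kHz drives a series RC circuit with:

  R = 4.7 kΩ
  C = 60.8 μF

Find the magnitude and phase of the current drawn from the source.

Step 1 — Angular frequency: ω = 2π·f = 2π·1.47e+04 = 9.236e+04 rad/s.
Step 2 — Component impedances:
  R: Z = R = 4700 Ω
  C: Z = 1/(jωC) = -j/(ω·C) = 0 - j0.1781 Ω
Step 3 — Series combination: Z_total = R + C = 4700 - j0.1781 Ω = 4700∠-0.0° Ω.
Step 4 — Source phasor: V = 82.8∠-176.6° V = -82.65 - j4.911 V.
Step 5 — Ohm's law: I = V / Z_total = (-82.65 - j4.911) / (4700 - j0.1781) = -0.01759 - j0.001045 A.
Step 6 — Convert to polar: |I| = 0.01762 A, ∠I = -176.6°.

I = 0.01762∠-176.6° A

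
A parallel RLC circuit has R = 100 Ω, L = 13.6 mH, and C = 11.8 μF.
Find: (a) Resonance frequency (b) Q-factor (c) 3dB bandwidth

Step 1 — Resonance: ω₀ = 1/√(LC) = 1/√(0.0136·1.18e-05) = 2496 rad/s.
Step 2 — f₀ = ω₀/(2π) = 397.3 Hz.
Step 3 — Parallel Q: Q = R/(ω₀L) = 100/(2496·0.0136) = 2.946.
Step 4 — Bandwidth: Δω = ω₀/Q = 847.5 rad/s; BW = Δω/(2π) = 134.9 Hz.

(a) f₀ = 397.3 Hz  (b) Q = 2.946  (c) BW = 134.9 Hz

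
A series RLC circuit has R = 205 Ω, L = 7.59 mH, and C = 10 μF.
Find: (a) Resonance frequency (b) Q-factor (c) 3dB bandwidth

Step 1 — Resonance: ω₀ = 1/√(LC) = 1/√(0.00759·1e-05) = 3630 rad/s.
Step 2 — f₀ = ω₀/(2π) = 577.7 Hz.
Step 3 — Series Q: Q = ω₀L/R = 3630·0.00759/205 = 0.1344.
Step 4 — Bandwidth: Δω = ω₀/Q = 2.701e+04 rad/s; BW = Δω/(2π) = 4299 Hz.

(a) f₀ = 577.7 Hz  (b) Q = 0.1344  (c) BW = 4299 Hz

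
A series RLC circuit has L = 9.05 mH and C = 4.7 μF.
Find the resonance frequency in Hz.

Step 1 — Resonance condition Im(Z)=0 gives ω₀ = 1/√(LC).
Step 2 — ω₀ = 1/√(0.00905·4.7e-06) = 4849 rad/s.
Step 3 — f₀ = ω₀/(2π) = 771.7 Hz.

f₀ = 771.7 Hz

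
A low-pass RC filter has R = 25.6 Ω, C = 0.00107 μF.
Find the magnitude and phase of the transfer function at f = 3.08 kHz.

Step 1 — Angular frequency: ω = 2π·3080 = 1.935e+04 rad/s.
Step 2 — Transfer function: H(jω) = 1/(1 + jωRC).
Step 3 — Denominator: 1 + jωRC = 1 + j·1.935e+04·25.6·1.07e-09 = 1 + j0.0005301.
Step 4 — H = 1 - j0.0005301.
Step 5 — Magnitude: |H| = 1 (-0.0 dB); phase: φ = -0.0°.

|H| = 1 (-0.0 dB), φ = -0.0°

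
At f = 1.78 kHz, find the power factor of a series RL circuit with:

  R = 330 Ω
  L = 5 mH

Step 1 — Angular frequency: ω = 2π·f = 2π·1780 = 1.118e+04 rad/s.
Step 2 — Component impedances:
  R: Z = R = 330 Ω
  L: Z = jωL = j·1.118e+04·0.005 = 0 + j55.92 Ω
Step 3 — Series combination: Z_total = R + L = 330 + j55.92 Ω = 334.7∠9.6° Ω.
Step 4 — Power factor: PF = cos(φ) = Re(Z)/|Z| = 330/334.704 = 0.9859.
Step 5 — Type: Im(Z) = 55.92 ⇒ lagging (phase φ = 9.6°).

PF = 0.9859 (lagging, φ = 9.6°)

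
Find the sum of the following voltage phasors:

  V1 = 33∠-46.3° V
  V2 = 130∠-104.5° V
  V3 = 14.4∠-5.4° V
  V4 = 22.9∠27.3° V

Step 1 — Convert each phasor to rectangular form:
  V1 = 33·(cos(-46.3°) + j·sin(-46.3°)) = 22.8 - j23.86 V
  V2 = 130·(cos(-104.5°) + j·sin(-104.5°)) = -32.55 - j125.9 V
  V3 = 14.4·(cos(-5.4°) + j·sin(-5.4°)) = 14.34 - j1.355 V
  V4 = 22.9·(cos(27.3°) + j·sin(27.3°)) = 20.35 + j10.5 V
Step 2 — Sum components: V_total = 24.94 - j140.6 V.
Step 3 — Convert to polar: |V_total| = 142.8 V, ∠V_total = -79.9°.

V_total = 142.8∠-79.9° V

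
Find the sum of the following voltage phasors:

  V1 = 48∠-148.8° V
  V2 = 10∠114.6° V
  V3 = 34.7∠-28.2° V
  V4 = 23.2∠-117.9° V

Step 1 — Convert each phasor to rectangular form:
  V1 = 48·(cos(-148.8°) + j·sin(-148.8°)) = -41.06 - j24.87 V
  V2 = 10·(cos(114.6°) + j·sin(114.6°)) = -4.163 + j9.092 V
  V3 = 34.7·(cos(-28.2°) + j·sin(-28.2°)) = 30.58 - j16.4 V
  V4 = 23.2·(cos(-117.9°) + j·sin(-117.9°)) = -10.86 - j20.5 V
Step 2 — Sum components: V_total = -25.5 - j52.67 V.
Step 3 — Convert to polar: |V_total| = 58.52 V, ∠V_total = -115.8°.

V_total = 58.52∠-115.8° V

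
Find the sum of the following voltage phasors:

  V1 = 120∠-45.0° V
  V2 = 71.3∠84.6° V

Step 1 — Convert each phasor to rectangular form:
  V1 = 120·(cos(-45.0°) + j·sin(-45.0°)) = 84.85 - j84.85 V
  V2 = 71.3·(cos(84.6°) + j·sin(84.6°)) = 6.71 + j70.98 V
Step 2 — Sum components: V_total = 91.56 - j13.87 V.
Step 3 — Convert to polar: |V_total| = 92.61 V, ∠V_total = -8.6°.

V_total = 92.61∠-8.6° V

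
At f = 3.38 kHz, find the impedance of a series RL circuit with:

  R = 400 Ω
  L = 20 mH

Step 1 — Angular frequency: ω = 2π·f = 2π·3380 = 2.124e+04 rad/s.
Step 2 — Component impedances:
  R: Z = R = 400 Ω
  L: Z = jωL = j·2.124e+04·0.02 = 0 + j424.7 Ω
Step 3 — Series combination: Z_total = R + L = 400 + j424.7 Ω = 583.4∠46.7° Ω.

Z = 400 + j424.7 Ω = 583.4∠46.7° Ω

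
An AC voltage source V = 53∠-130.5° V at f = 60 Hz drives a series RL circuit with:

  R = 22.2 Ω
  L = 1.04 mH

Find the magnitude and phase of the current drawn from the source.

Step 1 — Angular frequency: ω = 2π·f = 2π·60 = 377 rad/s.
Step 2 — Component impedances:
  R: Z = R = 22.2 Ω
  L: Z = jωL = j·377·0.00104 = 0 + j0.3921 Ω
Step 3 — Series combination: Z_total = R + L = 22.2 + j0.3921 Ω = 22.2∠1.0° Ω.
Step 4 — Source phasor: V = 53∠-130.5° V = -34.42 - j40.3 V.
Step 5 — Ohm's law: I = V / Z_total = (-34.42 - j40.3) / (22.2 + j0.3921) = -1.582 - j1.787 A.
Step 6 — Convert to polar: |I| = 2.387 A, ∠I = -131.5°.

I = 2.387∠-131.5° A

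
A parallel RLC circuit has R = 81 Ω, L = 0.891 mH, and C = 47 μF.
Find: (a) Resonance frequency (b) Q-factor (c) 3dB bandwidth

Step 1 — Resonance: ω₀ = 1/√(LC) = 1/√(0.000891·4.7e-05) = 4887 rad/s.
Step 2 — f₀ = ω₀/(2π) = 777.7 Hz.
Step 3 — Parallel Q: Q = R/(ω₀L) = 81/(4887·0.000891) = 18.6.
Step 4 — Bandwidth: Δω = ω₀/Q = 262.7 rad/s; BW = Δω/(2π) = 41.81 Hz.

(a) f₀ = 777.7 Hz  (b) Q = 18.6  (c) BW = 41.81 Hz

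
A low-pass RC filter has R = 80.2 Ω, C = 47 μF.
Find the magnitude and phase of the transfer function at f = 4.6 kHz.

Step 1 — Angular frequency: ω = 2π·4600 = 2.89e+04 rad/s.
Step 2 — Transfer function: H(jω) = 1/(1 + jωRC).
Step 3 — Denominator: 1 + jωRC = 1 + j·2.89e+04·80.2·4.7e-05 = 1 + j108.9.
Step 4 — H = 8.424e-05 - j0.009178.
Step 5 — Magnitude: |H| = 0.009179 (-40.7 dB); phase: φ = -89.5°.

|H| = 0.009179 (-40.7 dB), φ = -89.5°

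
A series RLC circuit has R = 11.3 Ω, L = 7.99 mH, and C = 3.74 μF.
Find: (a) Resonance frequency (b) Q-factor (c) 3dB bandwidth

Step 1 — Resonance condition Im(Z)=0 gives ω₀ = 1/√(LC).
Step 2 — ω₀ = 1/√(0.00799·3.74e-06) = 5785 rad/s.
Step 3 — f₀ = ω₀/(2π) = 920.7 Hz.
Step 4 — Series Q: Q = ω₀L/R = 5785·0.00799/11.3 = 4.09.
Step 5 — 3dB bandwidth: Δω = ω₀/Q = 1414 rad/s; BW = Δω/(2π) = 225.1 Hz.

(a) f₀ = 920.7 Hz  (b) Q = 4.09  (c) BW = 225.1 Hz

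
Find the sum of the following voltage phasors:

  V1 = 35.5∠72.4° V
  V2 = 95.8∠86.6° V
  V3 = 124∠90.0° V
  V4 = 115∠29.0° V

Step 1 — Convert each phasor to rectangular form:
  V1 = 35.5·(cos(72.4°) + j·sin(72.4°)) = 10.73 + j33.84 V
  V2 = 95.8·(cos(86.6°) + j·sin(86.6°)) = 5.682 + j95.63 V
  V3 = 124·(cos(90.0°) + j·sin(90.0°)) = 0 + j124 V
  V4 = 115·(cos(29.0°) + j·sin(29.0°)) = 100.6 + j55.75 V
Step 2 — Sum components: V_total = 117 + j309.2 V.
Step 3 — Convert to polar: |V_total| = 330.6 V, ∠V_total = 69.3°.

V_total = 330.6∠69.3° V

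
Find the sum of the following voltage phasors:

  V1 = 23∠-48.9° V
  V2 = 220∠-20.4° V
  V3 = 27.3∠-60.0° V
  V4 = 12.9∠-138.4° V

Step 1 — Convert each phasor to rectangular form:
  V1 = 23·(cos(-48.9°) + j·sin(-48.9°)) = 15.12 - j17.33 V
  V2 = 220·(cos(-20.4°) + j·sin(-20.4°)) = 206.2 - j76.69 V
  V3 = 27.3·(cos(-60.0°) + j·sin(-60.0°)) = 13.65 - j23.64 V
  V4 = 12.9·(cos(-138.4°) + j·sin(-138.4°)) = -9.647 - j8.565 V
Step 2 — Sum components: V_total = 225.3 - j126.2 V.
Step 3 — Convert to polar: |V_total| = 258.3 V, ∠V_total = -29.3°.

V_total = 258.3∠-29.3° V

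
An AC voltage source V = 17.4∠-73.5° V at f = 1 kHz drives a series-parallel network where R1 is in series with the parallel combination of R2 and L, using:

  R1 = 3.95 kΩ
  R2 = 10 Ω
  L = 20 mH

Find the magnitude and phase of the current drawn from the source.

Step 1 — Angular frequency: ω = 2π·f = 2π·1000 = 6283 rad/s.
Step 2 — Component impedances:
  R1: Z = R = 3950 Ω
  R2: Z = R = 10 Ω
  L: Z = jωL = j·6283·0.02 = 0 + j125.7 Ω
Step 3 — Parallel branch: R2 || L = 1/(1/R2 + 1/L) = 9.937 + j0.7908 Ω.
Step 4 — Series with R1: Z_total = R1 + (R2 || L) = 3960 + j0.7908 Ω = 3960∠0.0° Ω.
Step 5 — Source phasor: V = 17.4∠-73.5° V = 4.942 - j16.68 V.
Step 6 — Ohm's law: I = V / Z_total = (4.942 - j16.68) / (3960 + j0.7908) = 0.001247 - j0.004213 A.
Step 7 — Convert to polar: |I| = 0.004394 A, ∠I = -73.5°.

I = 0.004394∠-73.5° A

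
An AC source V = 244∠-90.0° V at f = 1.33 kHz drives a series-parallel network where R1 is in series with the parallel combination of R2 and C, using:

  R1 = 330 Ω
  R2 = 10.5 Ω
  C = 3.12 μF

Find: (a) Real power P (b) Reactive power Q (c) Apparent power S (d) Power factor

Step 1 — Angular frequency: ω = 2π·f = 2π·1330 = 8357 rad/s.
Step 2 — Component impedances:
  R1: Z = R = 330 Ω
  R2: Z = R = 10.5 Ω
  C: Z = 1/(jωC) = -j/(ω·C) = 0 - j38.35 Ω
Step 3 — Parallel branch: R2 || C = 1/(1/R2 + 1/C) = 9.768 - j2.674 Ω.
Step 4 — Series with R1: Z_total = R1 + (R2 || C) = 339.8 - j2.674 Ω = 339.8∠-0.5° Ω.
Step 5 — Source phasor: V = 244∠-90.0° V = 0 - j244 V.
Step 6 — Current: I = V / Z = 0.005652 - j0.7181 A = 0.7181∠-89.5° A.
Step 7 — Complex power: S = V·I* = 175.2 - j1.379 VA.
Step 8 — Real power: P = Re(S) = 175.2 W.
Step 9 — Reactive power: Q = Im(S) = -1.379 VAR.
Step 10 — Apparent power: |S| = 175.2 VA.
Step 11 — Power factor: PF = P/|S| = 1 (leading).

(a) P = 175.2 W  (b) Q = -1.379 VAR  (c) S = 175.2 VA  (d) PF = 1 (leading)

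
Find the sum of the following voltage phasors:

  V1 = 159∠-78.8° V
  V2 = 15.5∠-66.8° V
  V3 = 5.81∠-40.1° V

Step 1 — Convert each phasor to rectangular form:
  V1 = 159·(cos(-78.8°) + j·sin(-78.8°)) = 30.88 - j156 V
  V2 = 15.5·(cos(-66.8°) + j·sin(-66.8°)) = 6.106 - j14.25 V
  V3 = 5.81·(cos(-40.1°) + j·sin(-40.1°)) = 4.444 - j3.742 V
Step 2 — Sum components: V_total = 41.43 - j174 V.
Step 3 — Convert to polar: |V_total| = 178.8 V, ∠V_total = -76.6°.

V_total = 178.8∠-76.6° V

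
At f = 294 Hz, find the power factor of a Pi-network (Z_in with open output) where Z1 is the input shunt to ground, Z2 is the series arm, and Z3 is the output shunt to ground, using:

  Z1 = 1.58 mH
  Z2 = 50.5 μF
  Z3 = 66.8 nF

Step 1 — Angular frequency: ω = 2π·f = 2π·294 = 1847 rad/s.
Step 2 — Component impedances:
  Z1: Z = jωL = j·1847·0.00158 = 0 + j2.919 Ω
  Z2: Z = 1/(jωC) = -j/(ω·C) = 0 - j10.72 Ω
  Z3: Z = 1/(jωC) = -j/(ω·C) = 0 - j8104 Ω
Step 3 — With open output, the series arm Z2 and the output shunt Z3 appear in series to ground: Z2 + Z3 = 0 - j8115 Ω.
Step 4 — Parallel with input shunt Z1: Z_in = Z1 || (Z2 + Z3) = 0 + j2.92 Ω = 2.92∠90.0° Ω.
Step 5 — Power factor: PF = cos(φ) = Re(Z)/|Z| = -0/2.92 = -0.
Step 6 — Type: Im(Z) = 2.92 ⇒ lagging (phase φ = 90.0°).

PF = -0 (lagging, φ = 90.0°)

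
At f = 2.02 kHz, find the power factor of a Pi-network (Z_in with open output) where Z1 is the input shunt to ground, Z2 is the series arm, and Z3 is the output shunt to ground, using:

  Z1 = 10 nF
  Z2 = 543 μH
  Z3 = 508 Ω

Step 1 — Angular frequency: ω = 2π·f = 2π·2020 = 1.269e+04 rad/s.
Step 2 — Component impedances:
  Z1: Z = 1/(jωC) = -j/(ω·C) = 0 - j7879 Ω
  Z2: Z = jωL = j·1.269e+04·0.000543 = 0 + j6.892 Ω
  Z3: Z = R = 508 Ω
Step 3 — With open output, the series arm Z2 and the output shunt Z3 appear in series to ground: Z2 + Z3 = 508 + j6.892 Ω.
Step 4 — Parallel with input shunt Z1: Z_in = Z1 || (Z2 + Z3) = 506.8 - j25.81 Ω = 507.4∠-2.9° Ω.
Step 5 — Power factor: PF = cos(φ) = Re(Z)/|Z| = 506.78/507.44 = 0.9987.
Step 6 — Type: Im(Z) = -25.81 ⇒ leading (phase φ = -2.9°).

PF = 0.9987 (leading, φ = -2.9°)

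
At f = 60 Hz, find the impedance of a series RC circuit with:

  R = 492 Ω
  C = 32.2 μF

Step 1 — Angular frequency: ω = 2π·f = 2π·60 = 377 rad/s.
Step 2 — Component impedances:
  R: Z = R = 492 Ω
  C: Z = 1/(jωC) = -j/(ω·C) = 0 - j82.38 Ω
Step 3 — Series combination: Z_total = R + C = 492 - j82.38 Ω = 498.8∠-9.5° Ω.

Z = 492 - j82.38 Ω = 498.8∠-9.5° Ω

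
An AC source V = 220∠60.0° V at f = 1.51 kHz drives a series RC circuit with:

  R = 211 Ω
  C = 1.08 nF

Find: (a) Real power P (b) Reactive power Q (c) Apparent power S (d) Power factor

Step 1 — Angular frequency: ω = 2π·f = 2π·1510 = 9488 rad/s.
Step 2 — Component impedances:
  R: Z = R = 211 Ω
  C: Z = 1/(jωC) = -j/(ω·C) = 0 - j9.759e+04 Ω
Step 3 — Series combination: Z_total = R + C = 211 - j9.759e+04 Ω = 9.759e+04∠-89.9° Ω.
Step 4 — Source phasor: V = 220∠60.0° V = 110 + j190.5 V.
Step 5 — Current: I = V / Z = -0.00195 + j0.001131 A = 0.002254∠149.9° A.
Step 6 — Complex power: S = V·I* = 0.001072 - j0.4959 VA.
Step 7 — Real power: P = Re(S) = 0.001072 W.
Step 8 — Reactive power: Q = Im(S) = -0.4959 VAR.
Step 9 — Apparent power: |S| = 0.4959 VA.
Step 10 — Power factor: PF = P/|S| = 0.002162 (leading).

(a) P = 0.001072 W  (b) Q = -0.4959 VAR  (c) S = 0.4959 VA  (d) PF = 0.002162 (leading)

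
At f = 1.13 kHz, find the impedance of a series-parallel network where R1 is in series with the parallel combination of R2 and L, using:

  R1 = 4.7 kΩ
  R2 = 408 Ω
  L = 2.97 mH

Step 1 — Angular frequency: ω = 2π·f = 2π·1130 = 7100 rad/s.
Step 2 — Component impedances:
  R1: Z = R = 4700 Ω
  R2: Z = R = 408 Ω
  L: Z = jωL = j·7100·0.00297 = 0 + j21.09 Ω
Step 3 — Parallel branch: R2 || L = 1/(1/R2 + 1/L) = 1.087 + j21.03 Ω.
Step 4 — Series with R1: Z_total = R1 + (R2 || L) = 4701 + j21.03 Ω = 4701∠0.3° Ω.

Z = 4701 + j21.03 Ω = 4701∠0.3° Ω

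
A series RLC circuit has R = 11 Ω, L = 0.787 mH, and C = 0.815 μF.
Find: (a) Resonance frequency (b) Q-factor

Step 1 — Resonance condition Im(Z)=0 gives ω₀ = 1/√(LC).
Step 2 — ω₀ = 1/√(0.000787·8.15e-07) = 3.949e+04 rad/s.
Step 3 — f₀ = ω₀/(2π) = 6284 Hz.
Step 4 — Series Q: Q = ω₀L/R = 3.949e+04·0.000787/11 = 2.825.

(a) f₀ = 6284 Hz  (b) Q = 2.825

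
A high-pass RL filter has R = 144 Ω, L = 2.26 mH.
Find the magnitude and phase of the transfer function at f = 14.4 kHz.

Step 1 — Angular frequency: ω = 2π·1.44e+04 = 9.048e+04 rad/s.
Step 2 — Transfer function: H(jω) = jωL/(R + jωL).
Step 3 — Numerator jωL = j·204.5; denominator R + jωL = 144 + j204.5.
Step 4 — H = 0.6685 + j0.4708.
Step 5 — Magnitude: |H| = 0.8176 (-1.7 dB); phase: φ = 35.2°.

|H| = 0.8176 (-1.7 dB), φ = 35.2°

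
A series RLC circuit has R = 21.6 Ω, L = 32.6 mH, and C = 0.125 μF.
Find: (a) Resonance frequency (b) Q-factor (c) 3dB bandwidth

Step 1 — Resonance condition Im(Z)=0 gives ω₀ = 1/√(LC).
Step 2 — ω₀ = 1/√(0.0326·1.25e-07) = 1.567e+04 rad/s.
Step 3 — f₀ = ω₀/(2π) = 2493 Hz.
Step 4 — Series Q: Q = ω₀L/R = 1.567e+04·0.0326/21.6 = 23.64.
Step 5 — 3dB bandwidth: Δω = ω₀/Q = 662.6 rad/s; BW = Δω/(2π) = 105.5 Hz.

(a) f₀ = 2493 Hz  (b) Q = 23.64  (c) BW = 105.5 Hz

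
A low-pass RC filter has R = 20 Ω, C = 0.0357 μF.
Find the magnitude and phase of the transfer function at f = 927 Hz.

Step 1 — Angular frequency: ω = 2π·927 = 5825 rad/s.
Step 2 — Transfer function: H(jω) = 1/(1 + jωRC).
Step 3 — Denominator: 1 + jωRC = 1 + j·5825·20·3.57e-08 = 1 + j0.004159.
Step 4 — H = 1 - j0.004159.
Step 5 — Magnitude: |H| = 1 (-0.0 dB); phase: φ = -0.2°.

|H| = 1 (-0.0 dB), φ = -0.2°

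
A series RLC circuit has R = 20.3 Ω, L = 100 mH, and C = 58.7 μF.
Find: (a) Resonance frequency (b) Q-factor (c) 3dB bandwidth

Step 1 — Resonance: ω₀ = 1/√(LC) = 1/√(0.1·5.87e-05) = 412.7 rad/s.
Step 2 — f₀ = ω₀/(2π) = 65.69 Hz.
Step 3 — Series Q: Q = ω₀L/R = 412.7·0.1/20.3 = 2.033.
Step 4 — Bandwidth: Δω = ω₀/Q = 203 rad/s; BW = Δω/(2π) = 32.31 Hz.

(a) f₀ = 65.69 Hz  (b) Q = 2.033  (c) BW = 32.31 Hz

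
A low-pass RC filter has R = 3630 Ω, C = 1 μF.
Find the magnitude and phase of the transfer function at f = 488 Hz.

Step 1 — Angular frequency: ω = 2π·488 = 3066 rad/s.
Step 2 — Transfer function: H(jω) = 1/(1 + jωRC).
Step 3 — Denominator: 1 + jωRC = 1 + j·3066·3630·1e-06 = 1 + j11.13.
Step 4 — H = 0.008007 - j0.08913.
Step 5 — Magnitude: |H| = 0.08948 (-21.0 dB); phase: φ = -84.9°.

|H| = 0.08948 (-21.0 dB), φ = -84.9°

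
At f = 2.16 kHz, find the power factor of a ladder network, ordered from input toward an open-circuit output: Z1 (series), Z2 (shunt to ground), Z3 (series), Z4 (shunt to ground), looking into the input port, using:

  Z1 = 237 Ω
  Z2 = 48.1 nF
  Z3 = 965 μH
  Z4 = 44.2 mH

Step 1 — Angular frequency: ω = 2π·f = 2π·2160 = 1.357e+04 rad/s.
Step 2 — Component impedances:
  Z1: Z = R = 237 Ω
  Z2: Z = 1/(jωC) = -j/(ω·C) = 0 - j1532 Ω
  Z3: Z = jωL = j·1.357e+04·0.000965 = 0 + j13.1 Ω
  Z4: Z = jωL = j·1.357e+04·0.0442 = 0 + j599.9 Ω
Step 3 — Ladder network (open output): work backward from the far end, alternating series and parallel combinations. Z_in = 237 + j1022 Ω = 1049∠76.9° Ω.
Step 4 — Power factor: PF = cos(φ) = Re(Z)/|Z| = 237/1049 = 0.2259.
Step 5 — Type: Im(Z) = 1022 ⇒ lagging (phase φ = 76.9°).

PF = 0.2259 (lagging, φ = 76.9°)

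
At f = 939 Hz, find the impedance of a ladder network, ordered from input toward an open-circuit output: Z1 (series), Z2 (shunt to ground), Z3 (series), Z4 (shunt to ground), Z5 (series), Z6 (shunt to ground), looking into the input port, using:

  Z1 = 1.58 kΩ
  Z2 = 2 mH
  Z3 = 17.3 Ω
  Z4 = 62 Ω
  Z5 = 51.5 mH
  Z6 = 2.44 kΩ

Step 1 — Angular frequency: ω = 2π·f = 2π·939 = 5900 rad/s.
Step 2 — Component impedances:
  Z1: Z = R = 1580 Ω
  Z2: Z = jωL = j·5900·0.002 = 0 + j11.8 Ω
  Z3: Z = R = 17.3 Ω
  Z4: Z = R = 62 Ω
  Z5: Z = jωL = j·5900·0.0515 = 0 + j303.8 Ω
  Z6: Z = R = 2440 Ω
Step 3 — Ladder network (open output): work backward from the far end, alternating series and parallel combinations. Z_in = 1582 + j11.53 Ω = 1582∠0.4° Ω.

Z = 1582 + j11.53 Ω = 1582∠0.4° Ω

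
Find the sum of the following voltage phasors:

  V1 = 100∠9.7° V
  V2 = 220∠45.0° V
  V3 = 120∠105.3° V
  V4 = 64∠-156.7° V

Step 1 — Convert each phasor to rectangular form:
  V1 = 100·(cos(9.7°) + j·sin(9.7°)) = 98.57 + j16.85 V
  V2 = 220·(cos(45.0°) + j·sin(45.0°)) = 155.6 + j155.6 V
  V3 = 120·(cos(105.3°) + j·sin(105.3°)) = -31.66 + j115.7 V
  V4 = 64·(cos(-156.7°) + j·sin(-156.7°)) = -58.78 - j25.31 V
Step 2 — Sum components: V_total = 163.7 + j262.8 V.
Step 3 — Convert to polar: |V_total| = 309.6 V, ∠V_total = 58.1°.

V_total = 309.6∠58.1° V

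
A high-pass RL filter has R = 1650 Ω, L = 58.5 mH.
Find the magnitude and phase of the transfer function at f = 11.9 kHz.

Step 1 — Angular frequency: ω = 2π·1.19e+04 = 7.477e+04 rad/s.
Step 2 — Transfer function: H(jω) = jωL/(R + jωL).
Step 3 — Numerator jωL = j·4374; denominator R + jωL = 1650 + j4374.
Step 4 — H = 0.8754 + j0.3302.
Step 5 — Magnitude: |H| = 0.9356 (-0.6 dB); phase: φ = 20.7°.

|H| = 0.9356 (-0.6 dB), φ = 20.7°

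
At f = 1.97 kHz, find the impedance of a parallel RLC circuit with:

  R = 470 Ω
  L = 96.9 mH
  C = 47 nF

Step 1 — Angular frequency: ω = 2π·f = 2π·1970 = 1.238e+04 rad/s.
Step 2 — Component impedances:
  R: Z = R = 470 Ω
  L: Z = jωL = j·1.238e+04·0.0969 = 0 + j1199 Ω
  C: Z = 1/(jωC) = -j/(ω·C) = 0 - j1719 Ω
Step 3 — Parallel combination: 1/Z_total = 1/R + 1/L + 1/C; Z_total = 463.5 + j54.89 Ω = 466.7∠6.8° Ω.

Z = 463.5 + j54.89 Ω = 466.7∠6.8° Ω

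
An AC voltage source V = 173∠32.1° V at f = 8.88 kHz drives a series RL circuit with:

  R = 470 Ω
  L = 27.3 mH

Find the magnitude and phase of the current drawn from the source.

Step 1 — Angular frequency: ω = 2π·f = 2π·8880 = 5.579e+04 rad/s.
Step 2 — Component impedances:
  R: Z = R = 470 Ω
  L: Z = jωL = j·5.579e+04·0.0273 = 0 + j1523 Ω
Step 3 — Series combination: Z_total = R + L = 470 + j1523 Ω = 1594∠72.9° Ω.
Step 4 — Source phasor: V = 173∠32.1° V = 146.6 + j91.93 V.
Step 5 — Ohm's law: I = V / Z_total = (146.6 + j91.93) / (470 + j1523) = 0.08221 - j0.07085 A.
Step 6 — Convert to polar: |I| = 0.1085 A, ∠I = -40.8°.

I = 0.1085∠-40.8° A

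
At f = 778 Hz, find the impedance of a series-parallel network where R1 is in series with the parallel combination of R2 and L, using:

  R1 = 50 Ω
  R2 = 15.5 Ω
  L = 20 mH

Step 1 — Angular frequency: ω = 2π·f = 2π·778 = 4888 rad/s.
Step 2 — Component impedances:
  R1: Z = R = 50 Ω
  R2: Z = R = 15.5 Ω
  L: Z = jωL = j·4888·0.02 = 0 + j97.77 Ω
Step 3 — Parallel branch: R2 || L = 1/(1/R2 + 1/L) = 15.12 + j2.397 Ω.
Step 4 — Series with R1: Z_total = R1 + (R2 || L) = 65.12 + j2.397 Ω = 65.16∠2.1° Ω.

Z = 65.12 + j2.397 Ω = 65.16∠2.1° Ω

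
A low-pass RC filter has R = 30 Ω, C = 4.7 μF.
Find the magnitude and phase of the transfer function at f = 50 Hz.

Step 1 — Angular frequency: ω = 2π·50 = 314.2 rad/s.
Step 2 — Transfer function: H(jω) = 1/(1 + jωRC).
Step 3 — Denominator: 1 + jωRC = 1 + j·314.2·30·4.7e-06 = 1 + j0.0443.
Step 4 — H = 0.998 - j0.04421.
Step 5 — Magnitude: |H| = 0.999 (-0.0 dB); phase: φ = -2.5°.

|H| = 0.999 (-0.0 dB), φ = -2.5°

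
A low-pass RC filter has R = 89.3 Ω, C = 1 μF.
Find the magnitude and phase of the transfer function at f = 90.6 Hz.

Step 1 — Angular frequency: ω = 2π·90.6 = 569.3 rad/s.
Step 2 — Transfer function: H(jω) = 1/(1 + jωRC).
Step 3 — Denominator: 1 + jωRC = 1 + j·569.3·89.3·1e-06 = 1 + j0.05083.
Step 4 — H = 0.9974 - j0.0507.
Step 5 — Magnitude: |H| = 0.9987 (-0.0 dB); phase: φ = -2.9°.

|H| = 0.9987 (-0.0 dB), φ = -2.9°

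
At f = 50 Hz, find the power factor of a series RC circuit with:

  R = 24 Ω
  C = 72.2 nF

Step 1 — Angular frequency: ω = 2π·f = 2π·50 = 314.2 rad/s.
Step 2 — Component impedances:
  R: Z = R = 24 Ω
  C: Z = 1/(jωC) = -j/(ω·C) = 0 - j4.409e+04 Ω
Step 3 — Series combination: Z_total = R + C = 24 - j4.409e+04 Ω = 4.409e+04∠-90.0° Ω.
Step 4 — Power factor: PF = cos(φ) = Re(Z)/|Z| = 24/44087 = 0.0005444.
Step 5 — Type: Im(Z) = -4.409e+04 ⇒ leading (phase φ = -90.0°).

PF = 0.0005444 (leading, φ = -90.0°)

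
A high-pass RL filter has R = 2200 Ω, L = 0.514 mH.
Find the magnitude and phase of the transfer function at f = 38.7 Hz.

Step 1 — Angular frequency: ω = 2π·38.7 = 243.2 rad/s.
Step 2 — Transfer function: H(jω) = jωL/(R + jωL).
Step 3 — Numerator jωL = j·0.125; denominator R + jωL = 2200 + j0.125.
Step 4 — H = 3.227e-09 + j5.681e-05.
Step 5 — Magnitude: |H| = 5.681e-05 (-84.9 dB); phase: φ = 90.0°.

|H| = 5.681e-05 (-84.9 dB), φ = 90.0°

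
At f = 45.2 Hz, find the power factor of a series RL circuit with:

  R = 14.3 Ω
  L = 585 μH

Step 1 — Angular frequency: ω = 2π·f = 2π·45.2 = 284 rad/s.
Step 2 — Component impedances:
  R: Z = R = 14.3 Ω
  L: Z = jωL = j·284·0.000585 = 0 + j0.1661 Ω
Step 3 — Series combination: Z_total = R + L = 14.3 + j0.1661 Ω = 14.3∠0.7° Ω.
Step 4 — Power factor: PF = cos(φ) = Re(Z)/|Z| = 14.3/14.301 = 0.9999.
Step 5 — Type: Im(Z) = 0.1661 ⇒ lagging (phase φ = 0.7°).

PF = 0.9999 (lagging, φ = 0.7°)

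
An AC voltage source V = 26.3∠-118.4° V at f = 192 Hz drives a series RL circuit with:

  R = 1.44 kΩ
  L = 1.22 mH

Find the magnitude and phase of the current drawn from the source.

Step 1 — Angular frequency: ω = 2π·f = 2π·192 = 1206 rad/s.
Step 2 — Component impedances:
  R: Z = R = 1440 Ω
  L: Z = jωL = j·1206·0.00122 = 0 + j1.472 Ω
Step 3 — Series combination: Z_total = R + L = 1440 + j1.472 Ω = 1440∠0.1° Ω.
Step 4 — Source phasor: V = 26.3∠-118.4° V = -12.51 - j23.13 V.
Step 5 — Ohm's law: I = V / Z_total = (-12.51 - j23.13) / (1440 + j1.472) = -0.008703 - j0.01606 A.
Step 6 — Convert to polar: |I| = 0.01826 A, ∠I = -118.5°.

I = 0.01826∠-118.5° A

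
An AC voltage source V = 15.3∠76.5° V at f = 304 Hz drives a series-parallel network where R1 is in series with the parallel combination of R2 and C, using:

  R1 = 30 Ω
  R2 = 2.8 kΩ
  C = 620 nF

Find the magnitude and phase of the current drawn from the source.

Step 1 — Angular frequency: ω = 2π·f = 2π·304 = 1910 rad/s.
Step 2 — Component impedances:
  R1: Z = R = 30 Ω
  R2: Z = R = 2800 Ω
  C: Z = 1/(jωC) = -j/(ω·C) = 0 - j844.4 Ω
Step 3 — Parallel branch: R2 || C = 1/(1/R2 + 1/C) = 233.4 - j774 Ω.
Step 4 — Series with R1: Z_total = R1 + (R2 || C) = 263.4 - j774 Ω = 817.6∠-71.2° Ω.
Step 5 — Source phasor: V = 15.3∠76.5° V = 3.572 + j14.88 V.
Step 6 — Ohm's law: I = V / Z_total = (3.572 + j14.88) / (263.4 - j774) = -0.01582 + j0.009998 A.
Step 7 — Convert to polar: |I| = 0.01871 A, ∠I = 147.7°.

I = 0.01871∠147.7° A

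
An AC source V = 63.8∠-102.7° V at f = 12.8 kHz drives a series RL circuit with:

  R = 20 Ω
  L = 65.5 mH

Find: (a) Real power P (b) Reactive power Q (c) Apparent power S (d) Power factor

Step 1 — Angular frequency: ω = 2π·f = 2π·1.28e+04 = 8.042e+04 rad/s.
Step 2 — Component impedances:
  R: Z = R = 20 Ω
  L: Z = jωL = j·8.042e+04·0.0655 = 0 + j5268 Ω
Step 3 — Series combination: Z_total = R + L = 20 + j5268 Ω = 5268∠89.8° Ω.
Step 4 — Source phasor: V = 63.8∠-102.7° V = -14.03 - j62.24 V.
Step 5 — Current: I = V / Z = -0.01182 + j0.002618 A = 0.01211∠167.5° A.
Step 6 — Complex power: S = V·I* = 0.002934 + j0.7727 VA.
Step 7 — Real power: P = Re(S) = 0.002934 W.
Step 8 — Reactive power: Q = Im(S) = 0.7727 VAR.
Step 9 — Apparent power: |S| = 0.7727 VA.
Step 10 — Power factor: PF = P/|S| = 0.003797 (lagging).

(a) P = 0.002934 W  (b) Q = 0.7727 VAR  (c) S = 0.7727 VA  (d) PF = 0.003797 (lagging)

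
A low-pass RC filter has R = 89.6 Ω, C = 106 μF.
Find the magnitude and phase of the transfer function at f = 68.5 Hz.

Step 1 — Angular frequency: ω = 2π·68.5 = 430.4 rad/s.
Step 2 — Transfer function: H(jω) = 1/(1 + jωRC).
Step 3 — Denominator: 1 + jωRC = 1 + j·430.4·89.6·0.000106 = 1 + j4.088.
Step 4 — H = 0.05647 - j0.2308.
Step 5 — Magnitude: |H| = 0.2376 (-12.5 dB); phase: φ = -76.3°.

|H| = 0.2376 (-12.5 dB), φ = -76.3°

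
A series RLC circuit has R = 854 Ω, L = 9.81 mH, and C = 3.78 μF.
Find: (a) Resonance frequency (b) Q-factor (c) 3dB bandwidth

Step 1 — Resonance condition Im(Z)=0 gives ω₀ = 1/√(LC).
Step 2 — ω₀ = 1/√(0.00981·3.78e-06) = 5193 rad/s.
Step 3 — f₀ = ω₀/(2π) = 826.5 Hz.
Step 4 — Series Q: Q = ω₀L/R = 5193·0.00981/854 = 0.05965.
Step 5 — 3dB bandwidth: Δω = ω₀/Q = 8.705e+04 rad/s; BW = Δω/(2π) = 1.386e+04 Hz.

(a) f₀ = 826.5 Hz  (b) Q = 0.05965  (c) BW = 1.386e+04 Hz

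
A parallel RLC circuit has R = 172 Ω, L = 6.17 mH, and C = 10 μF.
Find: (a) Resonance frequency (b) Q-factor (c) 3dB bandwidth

Step 1 — Resonance: ω₀ = 1/√(LC) = 1/√(0.00617·1e-05) = 4026 rad/s.
Step 2 — f₀ = ω₀/(2π) = 640.7 Hz.
Step 3 — Parallel Q: Q = R/(ω₀L) = 172/(4026·0.00617) = 6.924.
Step 4 — Bandwidth: Δω = ω₀/Q = 581.4 rad/s; BW = Δω/(2π) = 92.53 Hz.

(a) f₀ = 640.7 Hz  (b) Q = 6.924  (c) BW = 92.53 Hz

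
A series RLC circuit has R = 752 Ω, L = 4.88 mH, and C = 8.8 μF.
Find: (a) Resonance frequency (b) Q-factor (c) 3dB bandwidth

Step 1 — Resonance condition Im(Z)=0 gives ω₀ = 1/√(LC).
Step 2 — ω₀ = 1/√(0.00488·8.8e-06) = 4826 rad/s.
Step 3 — f₀ = ω₀/(2π) = 768 Hz.
Step 4 — Series Q: Q = ω₀L/R = 4826·0.00488/752 = 0.03131.
Step 5 — 3dB bandwidth: Δω = ω₀/Q = 1.541e+05 rad/s; BW = Δω/(2π) = 2.453e+04 Hz.

(a) f₀ = 768 Hz  (b) Q = 0.03131  (c) BW = 2.453e+04 Hz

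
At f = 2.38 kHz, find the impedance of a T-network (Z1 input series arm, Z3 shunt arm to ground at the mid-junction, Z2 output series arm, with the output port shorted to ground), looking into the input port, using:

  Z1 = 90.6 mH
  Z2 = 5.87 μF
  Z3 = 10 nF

Step 1 — Angular frequency: ω = 2π·f = 2π·2380 = 1.495e+04 rad/s.
Step 2 — Component impedances:
  Z1: Z = jωL = j·1.495e+04·0.0906 = 0 + j1355 Ω
  Z2: Z = 1/(jωC) = -j/(ω·C) = 0 - j11.39 Ω
  Z3: Z = 1/(jωC) = -j/(ω·C) = 0 - j6687 Ω
Step 3 — With the output port shorted to ground, the output series arm Z2 runs from the junction to ground; the shunt arm Z3 also runs from the junction to ground. They appear in parallel: Z3 || Z2 = 0 - j11.37 Ω.
Step 4 — Series with input arm Z1: Z_in = Z1 + (Z3 || Z2) = 0 + j1343 Ω = 1343∠90.0° Ω.

Z = 0 + j1343 Ω = 1343∠90.0° Ω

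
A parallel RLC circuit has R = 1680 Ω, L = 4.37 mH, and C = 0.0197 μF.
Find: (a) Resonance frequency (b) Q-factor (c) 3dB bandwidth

Step 1 — Resonance: ω₀ = 1/√(LC) = 1/√(0.00437·1.97e-08) = 1.078e+05 rad/s.
Step 2 — f₀ = ω₀/(2π) = 1.715e+04 Hz.
Step 3 — Parallel Q: Q = R/(ω₀L) = 1680/(1.078e+05·0.00437) = 3.567.
Step 4 — Bandwidth: Δω = ω₀/Q = 3.022e+04 rad/s; BW = Δω/(2π) = 4809 Hz.

(a) f₀ = 1.715e+04 Hz  (b) Q = 3.567  (c) BW = 4809 Hz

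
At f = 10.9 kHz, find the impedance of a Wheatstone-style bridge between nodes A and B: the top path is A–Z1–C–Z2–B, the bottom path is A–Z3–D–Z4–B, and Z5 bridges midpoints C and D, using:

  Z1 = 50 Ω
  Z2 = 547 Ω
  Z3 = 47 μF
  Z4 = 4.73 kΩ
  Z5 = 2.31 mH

Step 1 — Angular frequency: ω = 2π·f = 2π·1.09e+04 = 6.849e+04 rad/s.
Step 2 — Component impedances:
  Z1: Z = R = 50 Ω
  Z2: Z = R = 547 Ω
  Z3: Z = 1/(jωC) = -j/(ω·C) = 0 - j0.3107 Ω
  Z4: Z = R = 4730 Ω
  Z5: Z = jωL = j·6.849e+04·0.00231 = 0 + j158.2 Ω
Step 3 — Bridge requires nodal analysis (the Z5 bridge couples midpoints C and D, so the two paths cannot be reduced to a simple series/parallel combination). Setting node B to ground and injecting 1 A at node A, the 3-node admittance system at A, C, D solves to V_A = Z_AB = 526.5 + j11.36 Ω = 526.6∠1.2° Ω.

Z = 526.5 + j11.36 Ω = 526.6∠1.2° Ω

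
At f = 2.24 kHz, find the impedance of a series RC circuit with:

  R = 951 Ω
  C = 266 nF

Step 1 — Angular frequency: ω = 2π·f = 2π·2240 = 1.407e+04 rad/s.
Step 2 — Component impedances:
  R: Z = R = 951 Ω
  C: Z = 1/(jωC) = -j/(ω·C) = 0 - j267.1 Ω
Step 3 — Series combination: Z_total = R + C = 951 - j267.1 Ω = 987.8∠-15.7° Ω.

Z = 951 - j267.1 Ω = 987.8∠-15.7° Ω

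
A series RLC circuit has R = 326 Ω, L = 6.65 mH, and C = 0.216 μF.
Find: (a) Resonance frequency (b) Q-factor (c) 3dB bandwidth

Step 1 — Resonance: ω₀ = 1/√(LC) = 1/√(0.00665·2.16e-07) = 2.639e+04 rad/s.
Step 2 — f₀ = ω₀/(2π) = 4199 Hz.
Step 3 — Series Q: Q = ω₀L/R = 2.639e+04·0.00665/326 = 0.5382.
Step 4 — Bandwidth: Δω = ω₀/Q = 4.902e+04 rad/s; BW = Δω/(2π) = 7802 Hz.

(a) f₀ = 4199 Hz  (b) Q = 0.5382  (c) BW = 7802 Hz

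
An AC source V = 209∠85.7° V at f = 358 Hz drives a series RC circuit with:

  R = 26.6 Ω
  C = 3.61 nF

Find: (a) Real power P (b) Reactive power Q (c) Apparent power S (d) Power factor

Step 1 — Angular frequency: ω = 2π·f = 2π·358 = 2249 rad/s.
Step 2 — Component impedances:
  R: Z = R = 26.6 Ω
  C: Z = 1/(jωC) = -j/(ω·C) = 0 - j1.231e+05 Ω
Step 3 — Series combination: Z_total = R + C = 26.6 - j1.231e+05 Ω = 1.231e+05∠-90.0° Ω.
Step 4 — Source phasor: V = 209∠85.7° V = 15.67 + j208.4 V.
Step 5 — Current: I = V / Z = -0.001692 + j0.0001276 A = 0.001697∠175.7° A.
Step 6 — Complex power: S = V·I* = 7.662e-05 - j0.3547 VA.
Step 7 — Real power: P = Re(S) = 7.662e-05 W.
Step 8 — Reactive power: Q = Im(S) = -0.3547 VAR.
Step 9 — Apparent power: |S| = 0.3547 VA.
Step 10 — Power factor: PF = P/|S| = 0.000216 (leading).

(a) P = 7.662e-05 W  (b) Q = -0.3547 VAR  (c) S = 0.3547 VA  (d) PF = 0.000216 (leading)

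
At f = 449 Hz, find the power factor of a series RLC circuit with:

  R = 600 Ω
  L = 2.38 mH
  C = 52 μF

Step 1 — Angular frequency: ω = 2π·f = 2π·449 = 2821 rad/s.
Step 2 — Component impedances:
  R: Z = R = 600 Ω
  L: Z = jωL = j·2821·0.00238 = 0 + j6.714 Ω
  C: Z = 1/(jωC) = -j/(ω·C) = 0 - j6.817 Ω
Step 3 — Series combination: Z_total = R + L + C = 600 - j0.1023 Ω = 600∠-0.0° Ω.
Step 4 — Power factor: PF = cos(φ) = Re(Z)/|Z| = 600/600 = 1.
Step 5 — Type: Im(Z) = -0.1023 ⇒ leading (phase φ = -0.0°).

PF = 1 (leading, φ = -0.0°)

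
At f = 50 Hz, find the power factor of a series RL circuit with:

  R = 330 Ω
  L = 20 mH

Step 1 — Angular frequency: ω = 2π·f = 2π·50 = 314.2 rad/s.
Step 2 — Component impedances:
  R: Z = R = 330 Ω
  L: Z = jωL = j·314.2·0.02 = 0 + j6.283 Ω
Step 3 — Series combination: Z_total = R + L = 330 + j6.283 Ω = 330.1∠1.1° Ω.
Step 4 — Power factor: PF = cos(φ) = Re(Z)/|Z| = 330/330.06 = 0.9998.
Step 5 — Type: Im(Z) = 6.283 ⇒ lagging (phase φ = 1.1°).

PF = 0.9998 (lagging, φ = 1.1°)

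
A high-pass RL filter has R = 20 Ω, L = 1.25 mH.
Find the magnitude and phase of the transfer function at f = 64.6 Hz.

Step 1 — Angular frequency: ω = 2π·64.6 = 405.9 rad/s.
Step 2 — Transfer function: H(jω) = jωL/(R + jωL).
Step 3 — Numerator jωL = j·0.5074; denominator R + jωL = 20 + j0.5074.
Step 4 — H = 0.0006431 + j0.02535.
Step 5 — Magnitude: |H| = 0.02536 (-31.9 dB); phase: φ = 88.5°.

|H| = 0.02536 (-31.9 dB), φ = 88.5°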